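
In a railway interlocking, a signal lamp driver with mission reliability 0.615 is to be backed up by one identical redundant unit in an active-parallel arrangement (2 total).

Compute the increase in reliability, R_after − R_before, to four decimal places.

0.2368

R_before = 0.615
R_after = 1 − (1 − 0.615)^2 = 0.8518
ΔR = 0.8518 − 0.615 = 0.2368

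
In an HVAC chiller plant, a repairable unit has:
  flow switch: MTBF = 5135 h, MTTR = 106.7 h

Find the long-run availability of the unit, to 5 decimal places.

0.97964

A(flow switch) = MTBF/(MTBF+MTTR) = 5135/(5135+106.7) = 0.97964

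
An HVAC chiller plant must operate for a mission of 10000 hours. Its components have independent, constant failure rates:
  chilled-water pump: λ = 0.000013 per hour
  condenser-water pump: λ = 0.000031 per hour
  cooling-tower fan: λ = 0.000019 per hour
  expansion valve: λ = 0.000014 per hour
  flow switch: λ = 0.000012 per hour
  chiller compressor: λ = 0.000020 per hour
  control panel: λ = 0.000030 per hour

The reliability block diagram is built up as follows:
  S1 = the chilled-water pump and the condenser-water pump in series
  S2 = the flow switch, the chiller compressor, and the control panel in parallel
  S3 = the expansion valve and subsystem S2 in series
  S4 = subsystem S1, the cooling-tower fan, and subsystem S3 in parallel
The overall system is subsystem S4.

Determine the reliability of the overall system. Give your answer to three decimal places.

0.992

R(chilled-water pump) = exp(−0.000013 × 10000) = 0.87810
R(condenser-water pump) = exp(−0.000031 × 10000) = 0.73345
R(cooling-tower fan) = exp(−0.000019 × 10000) = 0.82696
R(expansion valve) = exp(−0.000014 × 10000) = 0.86936
R(flow switch) = exp(−0.000012 × 10000) = 0.88692
R(chiller compressor) = exp(−0.000020 × 10000) = 0.81873
R(control panel) = exp(−0.000030 × 10000) = 0.74082
Series (chilled-water pump and condenser-water pump): 0.87810 × 0.73345 = 0.64404
Parallel (flow switch, chiller compressor, and control panel): 1 − (1 − 0.88692)(1 − 0.81873)(1 − 0.74082) = 0.99469
Series (expansion valve and [0.99469]): 0.86936 × 0.99469 = 0.86474
Parallel ([0.64404], cooling-tower fan, and [0.86474]): 1 − (1 − 0.64404)(1 − 0.82696)(1 − 0.86474) = 0.992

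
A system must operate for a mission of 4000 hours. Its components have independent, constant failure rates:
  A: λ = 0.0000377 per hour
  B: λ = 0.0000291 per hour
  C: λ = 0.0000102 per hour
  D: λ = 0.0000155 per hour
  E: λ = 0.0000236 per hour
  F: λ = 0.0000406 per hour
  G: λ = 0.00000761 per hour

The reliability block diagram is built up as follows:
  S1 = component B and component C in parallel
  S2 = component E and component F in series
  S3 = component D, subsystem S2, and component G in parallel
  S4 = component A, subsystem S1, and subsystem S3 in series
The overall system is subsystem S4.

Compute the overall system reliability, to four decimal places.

0.8559

R(A) = exp(−0.0000377 × 4000) = 0.860020
R(B) = exp(−0.0000291 × 4000) = 0.890119
R(C) = exp(−0.0000102 × 4000) = 0.960021
R(D) = exp(−0.0000155 × 4000) = 0.939883
R(E) = exp(−0.0000236 × 4000) = 0.909919
R(F) = exp(−0.0000406 × 4000) = 0.850101
R(G) = exp(−0.00000761 × 4000) = 0.970019
Parallel (B and C): 1 − (1 − 0.890119)(1 − 0.960021) = 0.995607
Series (E and F): 0.909919 × 0.850101 = 0.773523
Parallel (D, [0.773523], and G): 1 − (1 − 0.939883)(1 − 0.773523)(1 − 0.970019) = 0.999592
Series (A, [0.995607], and [0.999592]): 0.860020 × 0.995607 × 0.999592 = 0.8559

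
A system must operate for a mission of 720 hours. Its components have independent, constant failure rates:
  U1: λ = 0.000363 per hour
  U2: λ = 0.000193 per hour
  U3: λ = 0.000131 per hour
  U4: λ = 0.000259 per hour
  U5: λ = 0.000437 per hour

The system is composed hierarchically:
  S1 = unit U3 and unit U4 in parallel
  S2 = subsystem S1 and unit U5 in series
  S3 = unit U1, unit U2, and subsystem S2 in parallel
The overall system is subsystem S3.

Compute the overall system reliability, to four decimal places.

0.9916

R(U1) = exp(−0.000363 × 720) = 0.770004
R(U2) = exp(−0.000193 × 720) = 0.870263
R(U3) = exp(−0.000131 × 720) = 0.909992
R(U4) = exp(−0.000259 × 720) = 0.829875
R(U5) = exp(−0.000437 × 720) = 0.730052
Parallel (U3 and U4): 1 − (1 − 0.909992)(1 − 0.829875) = 0.984687
Series ([0.984687] and U5): 0.984687 × 0.730052 = 0.718873
Parallel (U1, U2, and [0.718873]): 1 − (1 − 0.770004)(1 − 0.870263)(1 − 0.718873) = 0.9916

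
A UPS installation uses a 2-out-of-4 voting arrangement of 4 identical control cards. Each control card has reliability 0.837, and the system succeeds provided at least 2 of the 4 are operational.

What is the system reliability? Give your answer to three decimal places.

0.985

R = Σ_{i=2}^{4} C(4,i) p^i (1−p)^{4−i} with p = 0.837
C(4,2)·0.837^2·0.163^2 = 0.11168
C(4,3)·0.837^3·0.163^1 = 0.38232
C(4,4)·0.837^4·0.163^0 = 0.49080
Sum = 0.985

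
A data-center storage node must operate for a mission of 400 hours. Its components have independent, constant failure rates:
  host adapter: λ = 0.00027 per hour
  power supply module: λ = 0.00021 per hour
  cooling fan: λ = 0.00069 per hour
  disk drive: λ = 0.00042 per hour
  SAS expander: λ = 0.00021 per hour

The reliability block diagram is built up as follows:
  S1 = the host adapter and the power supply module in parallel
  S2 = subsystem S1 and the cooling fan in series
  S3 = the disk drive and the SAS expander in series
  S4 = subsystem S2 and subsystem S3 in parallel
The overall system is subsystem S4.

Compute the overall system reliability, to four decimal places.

R(host adapter) = exp(−0.00027 × 400) = 0.897628
R(power supply module) = exp(−0.00021 × 400) = 0.919431
R(cooling fan) = exp(−0.00069 × 400) = 0.758813
R(disk drive) = exp(−0.00042 × 400) = 0.845354
R(SAS expander) = exp(−0.00021 × 400) = 0.919431
Parallel (host adapter and power supply module): 1 − (1 − 0.897628)(1 − 0.919431) = 0.991752
Series ([0.991752] and cooling fan): 0.991752 × 0.758813 = 0.752554
Series (disk drive and SAS expander): 0.845354 × 0.919431 = 0.777245
Parallel ([0.752554] and [0.777245]): 1 − (1 − 0.752554)(1 − 0.777245) = 0.9449

0.9449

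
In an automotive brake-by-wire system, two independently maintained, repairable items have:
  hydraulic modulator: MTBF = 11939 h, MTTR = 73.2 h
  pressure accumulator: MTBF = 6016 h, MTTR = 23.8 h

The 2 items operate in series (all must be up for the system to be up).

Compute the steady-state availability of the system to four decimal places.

A(hydraulic modulator) = MTBF/(MTBF+MTTR) = 11939/(11939+73.2) = 0.993906
A(pressure accumulator) = MTBF/(MTBF+MTTR) = 6016/(6016+23.8) = 0.996059
Series availability: 0.993906 × 0.996059 = 0.9900

0.9900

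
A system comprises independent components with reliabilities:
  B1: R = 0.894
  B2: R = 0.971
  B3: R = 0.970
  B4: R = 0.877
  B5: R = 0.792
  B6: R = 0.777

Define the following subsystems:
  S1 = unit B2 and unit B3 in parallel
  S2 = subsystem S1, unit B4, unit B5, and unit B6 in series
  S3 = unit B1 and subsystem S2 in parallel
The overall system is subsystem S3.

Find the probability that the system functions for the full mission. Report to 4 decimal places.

0.9512

Parallel (B2 and B3): 1 − (1 − 0.971000)(1 − 0.970000) = 0.999130
Series ([0.999130], B4, B5, and B6): 0.999130 × 0.877000 × 0.792000 × 0.777000 = 0.539222
Parallel (B1 and [0.539222]): 1 − (1 − 0.894000)(1 − 0.539222) = 0.9512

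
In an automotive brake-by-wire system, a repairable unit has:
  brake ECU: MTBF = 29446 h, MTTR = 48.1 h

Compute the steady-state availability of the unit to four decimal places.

A(brake ECU) = MTBF/(MTBF+MTTR) = 29446/(29446+48.1) = 0.9984

0.9984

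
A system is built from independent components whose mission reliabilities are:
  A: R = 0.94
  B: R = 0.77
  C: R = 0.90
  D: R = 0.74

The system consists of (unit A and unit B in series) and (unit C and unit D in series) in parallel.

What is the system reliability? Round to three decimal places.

0.908

Series (A and B): 0.94000 × 0.77000 = 0.72380
Series (C and D): 0.90000 × 0.74000 = 0.66600
Parallel ([0.72380] and [0.66600]): 1 − (1 − 0.72380)(1 − 0.66600) = 0.908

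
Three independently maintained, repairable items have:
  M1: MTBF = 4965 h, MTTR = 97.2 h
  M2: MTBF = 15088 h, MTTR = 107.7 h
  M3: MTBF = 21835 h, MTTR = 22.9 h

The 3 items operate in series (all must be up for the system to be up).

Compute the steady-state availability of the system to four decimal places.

A(M1) = MTBF/(MTBF+MTTR) = 4965/(4965+97.2) = 0.980799
A(M2) = MTBF/(MTBF+MTTR) = 15088/(15088+107.7) = 0.992912
A(M3) = MTBF/(MTBF+MTTR) = 21835/(21835+22.9) = 0.998952
Series availability: 0.980799 × 0.992912 × 0.998952 = 0.9728

0.9728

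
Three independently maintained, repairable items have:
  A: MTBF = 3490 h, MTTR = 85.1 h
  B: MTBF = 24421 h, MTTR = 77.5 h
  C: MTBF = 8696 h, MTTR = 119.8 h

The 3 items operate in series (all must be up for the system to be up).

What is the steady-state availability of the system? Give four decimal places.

A(A) = MTBF/(MTBF+MTTR) = 3490/(3490+85.1) = 0.976196
A(B) = MTBF/(MTBF+MTTR) = 24421/(24421+77.5) = 0.996837
A(C) = MTBF/(MTBF+MTTR) = 8696/(8696+119.8) = 0.986411
Series availability: 0.976196 × 0.996837 × 0.986411 = 0.9599

0.9599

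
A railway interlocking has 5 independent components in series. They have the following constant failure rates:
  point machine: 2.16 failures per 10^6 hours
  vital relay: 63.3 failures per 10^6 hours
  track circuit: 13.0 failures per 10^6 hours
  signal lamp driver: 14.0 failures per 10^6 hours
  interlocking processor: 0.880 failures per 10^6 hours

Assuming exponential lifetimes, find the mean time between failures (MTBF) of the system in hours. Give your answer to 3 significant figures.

10700

Series of exponential components: λ_sys = Σ λ_i
λ_sys = 0.00000216 + 0.0000633 + 0.0000130 + 0.0000140 + 0.000000880 = 9.3340e-05 /h
MTBF = 1 / λ_sys = 10700 h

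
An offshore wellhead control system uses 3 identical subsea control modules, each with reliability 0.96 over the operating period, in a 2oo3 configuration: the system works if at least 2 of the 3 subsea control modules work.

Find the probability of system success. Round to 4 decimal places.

R = Σ_{i=2}^{3} C(3,i) p^i (1−p)^{3−i} with p = 0.96
C(3,2)·0.96^2·0.04^1 = 0.110592
C(3,3)·0.96^3·0.04^0 = 0.884736
Sum = 0.9953

0.9953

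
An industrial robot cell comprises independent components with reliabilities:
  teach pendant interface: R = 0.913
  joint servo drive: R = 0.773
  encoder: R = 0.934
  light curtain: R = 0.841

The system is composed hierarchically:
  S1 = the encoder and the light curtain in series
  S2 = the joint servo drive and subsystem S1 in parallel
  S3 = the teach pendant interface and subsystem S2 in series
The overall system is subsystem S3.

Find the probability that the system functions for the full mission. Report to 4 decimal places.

0.8685

Series (encoder and light curtain): 0.934000 × 0.841000 = 0.785494
Parallel (joint servo drive and [0.785494]): 1 − (1 − 0.773000)(1 − 0.785494) = 0.951307
Series (teach pendant interface and [0.951307]): 0.913000 × 0.951307 = 0.8685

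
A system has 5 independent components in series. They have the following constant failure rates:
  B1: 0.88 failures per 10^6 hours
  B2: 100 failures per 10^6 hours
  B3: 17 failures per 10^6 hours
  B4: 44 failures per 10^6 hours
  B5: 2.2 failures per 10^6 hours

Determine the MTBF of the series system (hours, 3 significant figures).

6090

Series of exponential components: λ_sys = Σ λ_i
λ_sys = 0.00000088 + 0.00010 + 0.000017 + 0.000044 + 0.0000022 = 1.6408e-04 /h
MTBF = 1 / λ_sys = 6090 h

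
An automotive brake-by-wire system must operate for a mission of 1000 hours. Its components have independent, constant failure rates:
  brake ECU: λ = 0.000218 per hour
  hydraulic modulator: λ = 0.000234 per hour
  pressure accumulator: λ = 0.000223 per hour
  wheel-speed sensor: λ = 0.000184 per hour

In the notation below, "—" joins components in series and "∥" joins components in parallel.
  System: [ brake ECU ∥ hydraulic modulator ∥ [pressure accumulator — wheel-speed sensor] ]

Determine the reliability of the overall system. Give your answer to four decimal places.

R(brake ECU) = exp(−0.000218 × 1000) = 0.804125
R(hydraulic modulator) = exp(−0.000234 × 1000) = 0.791362
R(pressure accumulator) = exp(−0.000223 × 1000) = 0.800115
R(wheel-speed sensor) = exp(−0.000184 × 1000) = 0.831936
Series (pressure accumulator and wheel-speed sensor): 0.800115 × 0.831936 = 0.665644
Parallel (brake ECU, hydraulic modulator, and [0.665644]): 1 − (1 − 0.804125)(1 − 0.791362)(1 − 0.665644) = 0.9863

0.9863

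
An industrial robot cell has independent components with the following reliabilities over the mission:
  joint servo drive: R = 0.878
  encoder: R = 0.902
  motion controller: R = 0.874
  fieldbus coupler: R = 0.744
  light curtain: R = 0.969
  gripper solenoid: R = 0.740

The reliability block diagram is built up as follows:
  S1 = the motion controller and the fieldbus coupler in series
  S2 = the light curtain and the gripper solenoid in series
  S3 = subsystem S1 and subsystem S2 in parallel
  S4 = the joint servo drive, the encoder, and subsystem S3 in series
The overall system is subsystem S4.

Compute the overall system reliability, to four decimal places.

0.7136

Series (motion controller and fieldbus coupler): 0.874000 × 0.744000 = 0.650256
Series (light curtain and gripper solenoid): 0.969000 × 0.740000 = 0.717060
Parallel ([0.650256] and [0.717060]): 1 − (1 − 0.650256)(1 − 0.717060) = 0.901043
Series (joint servo drive, encoder, and [0.901043]): 0.878000 × 0.902000 × 0.901043 = 0.7136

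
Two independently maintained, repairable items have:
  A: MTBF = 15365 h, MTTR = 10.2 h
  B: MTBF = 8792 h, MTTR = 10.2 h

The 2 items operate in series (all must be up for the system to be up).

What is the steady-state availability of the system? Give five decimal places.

A(A) = MTBF/(MTBF+MTTR) = 15365/(15365+10.2) = 0.999337
A(B) = MTBF/(MTBF+MTTR) = 8792/(8792+10.2) = 0.998841
Series availability: 0.999337 × 0.998841 = 0.99818

0.99818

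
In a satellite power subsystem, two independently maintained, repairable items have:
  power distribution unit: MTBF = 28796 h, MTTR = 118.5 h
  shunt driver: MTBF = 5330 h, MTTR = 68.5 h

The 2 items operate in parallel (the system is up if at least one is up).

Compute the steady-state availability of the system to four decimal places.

A(power distribution unit) = MTBF/(MTBF+MTTR) = 28796/(28796+118.5) = 0.995902
A(shunt driver) = MTBF/(MTBF+MTTR) = 5330/(5330+68.5) = 0.987311
Parallel availability: 1 − (1 − 0.995902)(1 − 0.987311) = 0.9999

0.9999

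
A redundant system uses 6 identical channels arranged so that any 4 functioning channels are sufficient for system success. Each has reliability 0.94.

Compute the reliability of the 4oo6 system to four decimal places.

R = Σ_{i=4}^{6} C(6,i) p^i (1−p)^{6−i} with p = 0.94
C(6,4)·0.94^4·0.06^2 = 0.042160
C(6,5)·0.94^5·0.06^1 = 0.264205
C(6,6)·0.94^6·0.06^0 = 0.689870
Sum = 0.9962

0.9962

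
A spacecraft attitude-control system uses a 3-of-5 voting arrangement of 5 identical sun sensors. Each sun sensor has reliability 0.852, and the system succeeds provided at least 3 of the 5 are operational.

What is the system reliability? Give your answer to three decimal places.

R = Σ_{i=3}^{5} C(5,i) p^i (1−p)^{5−i} with p = 0.852
C(5,3)·0.852^3·0.148^2 = 0.13547
C(5,4)·0.852^4·0.148^1 = 0.38993
C(5,5)·0.852^5·0.148^0 = 0.44895
Sum = 0.974

0.974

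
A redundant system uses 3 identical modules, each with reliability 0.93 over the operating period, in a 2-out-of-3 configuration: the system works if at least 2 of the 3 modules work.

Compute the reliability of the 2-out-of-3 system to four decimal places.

0.9860

R = Σ_{i=2}^{3} C(3,i) p^i (1−p)^{3−i} with p = 0.93
C(3,2)·0.93^2·0.07^1 = 0.181629
C(3,3)·0.93^3·0.07^0 = 0.804357
Sum = 0.9860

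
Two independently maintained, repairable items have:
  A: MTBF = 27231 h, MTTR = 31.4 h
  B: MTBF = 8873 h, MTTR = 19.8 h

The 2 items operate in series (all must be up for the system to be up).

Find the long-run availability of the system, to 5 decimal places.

0.99662

A(A) = MTBF/(MTBF+MTTR) = 27231/(27231+31.4) = 0.998848
A(B) = MTBF/(MTBF+MTTR) = 8873/(8873+19.8) = 0.997773
Series availability: 0.998848 × 0.997773 = 0.99662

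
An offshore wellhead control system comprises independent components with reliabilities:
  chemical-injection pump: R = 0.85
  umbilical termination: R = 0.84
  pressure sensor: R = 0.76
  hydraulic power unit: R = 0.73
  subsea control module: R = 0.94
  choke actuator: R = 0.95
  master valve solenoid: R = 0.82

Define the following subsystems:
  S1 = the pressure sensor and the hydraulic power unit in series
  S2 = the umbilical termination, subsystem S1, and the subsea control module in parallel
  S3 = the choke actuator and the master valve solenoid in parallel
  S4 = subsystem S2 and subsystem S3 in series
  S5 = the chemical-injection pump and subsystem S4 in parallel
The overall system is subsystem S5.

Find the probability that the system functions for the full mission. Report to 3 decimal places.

Series (pressure sensor and hydraulic power unit): 0.76000 × 0.73000 = 0.55480
Parallel (umbilical termination, [0.55480], and subsea control module): 1 − (1 − 0.84000)(1 − 0.55480)(1 − 0.94000) = 0.99573
Parallel (choke actuator and master valve solenoid): 1 − (1 − 0.95000)(1 − 0.82000) = 0.99100
Series ([0.99573] and [0.99100]): 0.99573 × 0.99100 = 0.98677
Parallel (chemical-injection pump and [0.98677]): 1 − (1 − 0.85000)(1 − 0.98677) = 0.998

0.998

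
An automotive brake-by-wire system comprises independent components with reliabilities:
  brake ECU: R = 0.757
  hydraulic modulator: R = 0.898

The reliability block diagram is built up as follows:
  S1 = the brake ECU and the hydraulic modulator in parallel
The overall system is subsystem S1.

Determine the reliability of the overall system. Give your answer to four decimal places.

0.9752

Parallel (brake ECU and hydraulic modulator): 1 − (1 − 0.757000)(1 − 0.898000) = 0.9752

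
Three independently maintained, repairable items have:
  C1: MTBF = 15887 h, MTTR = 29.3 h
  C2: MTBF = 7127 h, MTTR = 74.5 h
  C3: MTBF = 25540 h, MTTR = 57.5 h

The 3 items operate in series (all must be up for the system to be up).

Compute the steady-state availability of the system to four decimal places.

A(C1) = MTBF/(MTBF+MTTR) = 15887/(15887+29.3) = 0.998159
A(C2) = MTBF/(MTBF+MTTR) = 7127/(7127+74.5) = 0.989655
A(C3) = MTBF/(MTBF+MTTR) = 25540/(25540+57.5) = 0.997754
Series availability: 0.998159 × 0.989655 × 0.997754 = 0.9856

0.9856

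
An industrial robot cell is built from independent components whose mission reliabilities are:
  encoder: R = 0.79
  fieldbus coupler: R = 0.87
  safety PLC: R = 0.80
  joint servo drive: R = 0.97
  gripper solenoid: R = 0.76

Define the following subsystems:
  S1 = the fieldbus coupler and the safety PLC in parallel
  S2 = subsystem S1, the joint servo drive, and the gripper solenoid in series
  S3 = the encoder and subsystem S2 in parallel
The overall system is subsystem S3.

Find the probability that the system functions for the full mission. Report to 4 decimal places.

Parallel (fieldbus coupler and safety PLC): 1 − (1 − 0.870000)(1 − 0.800000) = 0.974000
Series ([0.974000], joint servo drive, and gripper solenoid): 0.974000 × 0.970000 × 0.760000 = 0.718033
Parallel (encoder and [0.718033]): 1 − (1 − 0.790000)(1 − 0.718033) = 0.9408

0.9408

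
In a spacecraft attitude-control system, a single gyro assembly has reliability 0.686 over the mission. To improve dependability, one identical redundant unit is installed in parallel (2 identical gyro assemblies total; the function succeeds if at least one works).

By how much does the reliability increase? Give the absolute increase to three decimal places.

0.215

R_before = 0.686
R_after = 1 − (1 − 0.686)^2 = 0.901
ΔR = 0.901 − 0.686 = 0.215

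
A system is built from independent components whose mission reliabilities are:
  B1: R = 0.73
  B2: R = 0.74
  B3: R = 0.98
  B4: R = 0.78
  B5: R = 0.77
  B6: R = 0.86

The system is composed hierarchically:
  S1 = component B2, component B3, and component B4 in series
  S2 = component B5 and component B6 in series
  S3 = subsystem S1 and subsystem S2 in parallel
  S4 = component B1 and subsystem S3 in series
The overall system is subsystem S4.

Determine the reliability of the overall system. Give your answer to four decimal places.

Series (B2, B3, and B4): 0.740000 × 0.980000 × 0.780000 = 0.565656
Series (B5 and B6): 0.770000 × 0.860000 = 0.662200
Parallel ([0.565656] and [0.662200]): 1 − (1 − 0.565656)(1 − 0.662200) = 0.853279
Series (B1 and [0.853279]): 0.730000 × 0.853279 = 0.6229

0.6229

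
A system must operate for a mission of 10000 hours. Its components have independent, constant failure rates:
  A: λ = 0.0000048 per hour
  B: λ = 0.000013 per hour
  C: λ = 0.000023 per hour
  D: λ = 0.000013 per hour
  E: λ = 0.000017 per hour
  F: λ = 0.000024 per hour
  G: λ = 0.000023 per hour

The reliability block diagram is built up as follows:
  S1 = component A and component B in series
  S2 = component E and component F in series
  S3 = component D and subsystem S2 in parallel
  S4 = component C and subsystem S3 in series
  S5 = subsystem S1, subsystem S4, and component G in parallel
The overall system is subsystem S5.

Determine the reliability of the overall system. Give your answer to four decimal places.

0.9920

R(A) = exp(−0.0000048 × 10000) = 0.953134
R(B) = exp(−0.000013 × 10000) = 0.878095
R(C) = exp(−0.000023 × 10000) = 0.794534
R(D) = exp(−0.000013 × 10000) = 0.878095
R(E) = exp(−0.000017 × 10000) = 0.843665
R(F) = exp(−0.000024 × 10000) = 0.786628
R(G) = exp(−0.000023 × 10000) = 0.794534
Series (A and B): 0.953134 × 0.878095 = 0.836942
Series (E and F): 0.843665 × 0.786628 = 0.663651
Parallel (D and [0.663651]): 1 − (1 − 0.878095)(1 − 0.663651) = 0.958997
Series (C and [0.958997]): 0.794534 × 0.958997 = 0.761956
Parallel ([0.836942], [0.761956], and G): 1 − (1 − 0.836942)(1 − 0.761956)(1 − 0.794534) = 0.9920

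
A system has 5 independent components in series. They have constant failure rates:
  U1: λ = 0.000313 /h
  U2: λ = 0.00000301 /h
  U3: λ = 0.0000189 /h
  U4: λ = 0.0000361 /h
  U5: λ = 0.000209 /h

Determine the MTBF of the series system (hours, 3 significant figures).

1720

Series of exponential components: λ_sys = Σ λ_i
λ_sys = 0.000313 + 0.00000301 + 0.0000189 + 0.0000361 + 0.000209 = 5.8001e-04 /h
MTBF = 1 / λ_sys = 1720 h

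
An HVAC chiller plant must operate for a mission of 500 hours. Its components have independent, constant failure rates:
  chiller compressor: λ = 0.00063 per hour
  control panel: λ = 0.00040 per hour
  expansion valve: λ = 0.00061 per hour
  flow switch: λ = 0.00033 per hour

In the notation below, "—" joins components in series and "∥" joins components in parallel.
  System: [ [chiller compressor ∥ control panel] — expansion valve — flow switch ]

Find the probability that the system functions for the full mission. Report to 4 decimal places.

0.5944

R(chiller compressor) = exp(−0.00063 × 500) = 0.729789
R(control panel) = exp(−0.00040 × 500) = 0.818731
R(expansion valve) = exp(−0.00061 × 500) = 0.737123
R(flow switch) = exp(−0.00033 × 500) = 0.847894
Parallel (chiller compressor and control panel): 1 − (1 − 0.729789)(1 − 0.818731) = 0.951019
Series ([0.951019], expansion valve, and flow switch): 0.951019 × 0.737123 × 0.847894 = 0.5944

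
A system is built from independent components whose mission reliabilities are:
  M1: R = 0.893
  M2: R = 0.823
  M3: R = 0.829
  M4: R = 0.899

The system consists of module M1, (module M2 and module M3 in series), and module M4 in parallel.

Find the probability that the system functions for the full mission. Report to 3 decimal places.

0.997

Series (M2 and M3): 0.82300 × 0.82900 = 0.68227
Parallel (M1, [0.68227], and M4): 1 − (1 − 0.89300)(1 − 0.68227)(1 − 0.89900) = 0.997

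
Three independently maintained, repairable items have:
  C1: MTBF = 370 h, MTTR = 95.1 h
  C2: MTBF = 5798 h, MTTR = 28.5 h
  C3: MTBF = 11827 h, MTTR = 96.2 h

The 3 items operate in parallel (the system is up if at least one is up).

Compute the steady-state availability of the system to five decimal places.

A(C1) = MTBF/(MTBF+MTTR) = 370/(370+95.1) = 0.795528
A(C2) = MTBF/(MTBF+MTTR) = 5798/(5798+28.5) = 0.995109
A(C3) = MTBF/(MTBF+MTTR) = 11827/(11827+96.2) = 0.991932
Parallel availability: 1 − (1 − 0.795528)(1 − 0.995109)(1 − 0.991932) = 0.99999

0.99999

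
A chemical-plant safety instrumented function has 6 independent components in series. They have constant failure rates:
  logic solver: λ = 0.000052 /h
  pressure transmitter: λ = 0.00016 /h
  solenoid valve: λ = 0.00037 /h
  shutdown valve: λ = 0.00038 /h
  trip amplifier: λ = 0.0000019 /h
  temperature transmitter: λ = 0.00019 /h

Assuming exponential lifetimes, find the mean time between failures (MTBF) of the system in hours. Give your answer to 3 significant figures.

867

Series of exponential components: λ_sys = Σ λ_i
λ_sys = 0.000052 + 0.00016 + 0.00037 + 0.00038 + 0.0000019 + 0.00019 = 1.1539e-03 /h
MTBF = 1 / λ_sys = 867 h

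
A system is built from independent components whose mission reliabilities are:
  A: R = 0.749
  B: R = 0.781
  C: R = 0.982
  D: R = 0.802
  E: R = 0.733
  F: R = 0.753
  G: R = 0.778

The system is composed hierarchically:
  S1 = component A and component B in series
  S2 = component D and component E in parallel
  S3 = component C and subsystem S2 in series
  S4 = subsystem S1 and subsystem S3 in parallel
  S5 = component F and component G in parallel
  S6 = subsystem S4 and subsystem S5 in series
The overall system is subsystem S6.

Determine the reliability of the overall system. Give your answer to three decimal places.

Series (A and B): 0.74900 × 0.78100 = 0.58497
Parallel (D and E): 1 − (1 − 0.80200)(1 − 0.73300) = 0.94713
Series (C and [0.94713]): 0.98200 × 0.94713 = 0.93008
Parallel ([0.58497] and [0.93008]): 1 − (1 − 0.58497)(1 − 0.93008) = 0.97098
Parallel (F and G): 1 − (1 − 0.75300)(1 − 0.77800) = 0.94517
Series ([0.97098] and [0.94517]): 0.97098 × 0.94517 = 0.918

0.918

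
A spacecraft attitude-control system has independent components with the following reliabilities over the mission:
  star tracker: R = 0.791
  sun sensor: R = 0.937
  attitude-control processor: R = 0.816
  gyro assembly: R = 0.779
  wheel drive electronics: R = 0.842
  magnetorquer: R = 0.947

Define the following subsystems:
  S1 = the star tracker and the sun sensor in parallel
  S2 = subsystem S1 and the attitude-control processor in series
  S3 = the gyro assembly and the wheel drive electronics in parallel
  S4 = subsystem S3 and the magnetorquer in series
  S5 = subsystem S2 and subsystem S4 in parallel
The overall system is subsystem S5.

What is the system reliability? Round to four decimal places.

0.9832

Parallel (star tracker and sun sensor): 1 − (1 − 0.791000)(1 − 0.937000) = 0.986833
Series ([0.986833] and attitude-control processor): 0.986833 × 0.816000 = 0.805256
Parallel (gyro assembly and wheel drive electronics): 1 − (1 − 0.779000)(1 − 0.842000) = 0.965082
Series ([0.965082] and magnetorquer): 0.965082 × 0.947000 = 0.913933
Parallel ([0.805256] and [0.913933]): 1 − (1 − 0.805256)(1 − 0.913933) = 0.9832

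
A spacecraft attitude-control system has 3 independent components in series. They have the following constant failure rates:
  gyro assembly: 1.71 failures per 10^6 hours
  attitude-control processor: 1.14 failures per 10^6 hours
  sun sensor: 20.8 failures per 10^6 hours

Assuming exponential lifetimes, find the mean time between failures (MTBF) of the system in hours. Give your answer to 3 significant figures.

Series of exponential components: λ_sys = Σ λ_i
λ_sys = 0.00000171 + 0.00000114 + 0.0000208 = 2.3650e-05 /h
MTBF = 1 / λ_sys = 42300 h

42300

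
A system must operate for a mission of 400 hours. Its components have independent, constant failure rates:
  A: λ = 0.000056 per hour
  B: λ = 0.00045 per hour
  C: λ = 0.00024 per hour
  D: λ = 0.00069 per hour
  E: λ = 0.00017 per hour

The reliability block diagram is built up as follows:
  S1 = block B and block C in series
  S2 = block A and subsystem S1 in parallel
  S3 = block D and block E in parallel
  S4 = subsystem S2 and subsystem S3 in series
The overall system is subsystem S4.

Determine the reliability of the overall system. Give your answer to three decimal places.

R(A) = exp(−0.000056 × 400) = 0.97785
R(B) = exp(−0.00045 × 400) = 0.83527
R(C) = exp(−0.00024 × 400) = 0.90846
R(D) = exp(−0.00069 × 400) = 0.75881
R(E) = exp(−0.00017 × 400) = 0.93426
Series (B and C): 0.83527 × 0.90846 = 0.75881
Parallel (A and [0.75881]): 1 − (1 − 0.97785)(1 − 0.75881) = 0.99466
Parallel (D and E): 1 − (1 − 0.75881)(1 − 0.93426) = 0.98414
Series ([0.99466] and [0.98414]): 0.99466 × 0.98414 = 0.979

0.979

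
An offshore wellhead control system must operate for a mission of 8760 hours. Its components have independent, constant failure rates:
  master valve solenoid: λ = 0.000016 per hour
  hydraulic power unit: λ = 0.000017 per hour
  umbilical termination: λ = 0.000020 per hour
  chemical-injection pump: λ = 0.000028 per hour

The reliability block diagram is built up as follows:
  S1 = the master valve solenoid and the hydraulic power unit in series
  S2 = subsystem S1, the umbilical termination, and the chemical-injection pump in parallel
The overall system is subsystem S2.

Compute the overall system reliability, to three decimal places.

0.991

R(master valve solenoid) = exp(−0.000016 × 8760) = 0.86922
R(hydraulic power unit) = exp(−0.000017 × 8760) = 0.86164
R(umbilical termination) = exp(−0.000020 × 8760) = 0.83929
R(chemical-injection pump) = exp(−0.000028 × 8760) = 0.78249
Series (master valve solenoid and hydraulic power unit): 0.86922 × 0.86164 = 0.74895
Parallel ([0.74895], umbilical termination, and chemical-injection pump): 1 − (1 − 0.74895)(1 − 0.83929)(1 − 0.78249) = 0.991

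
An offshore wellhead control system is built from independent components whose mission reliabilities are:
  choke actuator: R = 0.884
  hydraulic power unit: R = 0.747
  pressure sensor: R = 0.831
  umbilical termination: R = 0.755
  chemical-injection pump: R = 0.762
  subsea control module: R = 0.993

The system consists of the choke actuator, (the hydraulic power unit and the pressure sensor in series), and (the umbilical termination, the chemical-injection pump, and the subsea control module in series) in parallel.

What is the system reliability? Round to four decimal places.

Series (hydraulic power unit and pressure sensor): 0.747000 × 0.831000 = 0.620757
Series (umbilical termination, chemical-injection pump, and subsea control module): 0.755000 × 0.762000 × 0.993000 = 0.571283
Parallel (choke actuator, [0.620757], and [0.571283]): 1 − (1 − 0.884000)(1 − 0.620757)(1 − 0.571283) = 0.9811

0.9811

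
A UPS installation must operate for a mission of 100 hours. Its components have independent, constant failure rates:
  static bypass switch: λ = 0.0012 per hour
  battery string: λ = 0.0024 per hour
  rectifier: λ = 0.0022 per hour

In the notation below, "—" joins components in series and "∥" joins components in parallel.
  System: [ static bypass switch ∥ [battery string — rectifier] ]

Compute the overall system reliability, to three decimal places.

0.958

R(static bypass switch) = exp(−0.0012 × 100) = 0.88692
R(battery string) = exp(−0.0024 × 100) = 0.78663
R(rectifier) = exp(−0.0022 × 100) = 0.80252
Series (battery string and rectifier): 0.78663 × 0.80252 = 0.63129
Parallel (static bypass switch and [0.63129]): 1 − (1 − 0.88692)(1 − 0.63129) = 0.958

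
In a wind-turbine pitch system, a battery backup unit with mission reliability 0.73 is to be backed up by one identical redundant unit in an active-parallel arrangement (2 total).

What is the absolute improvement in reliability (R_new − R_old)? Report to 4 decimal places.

0.1971

R_before = 0.73
R_after = 1 − (1 − 0.73)^2 = 0.9271
ΔR = 0.9271 − 0.73 = 0.1971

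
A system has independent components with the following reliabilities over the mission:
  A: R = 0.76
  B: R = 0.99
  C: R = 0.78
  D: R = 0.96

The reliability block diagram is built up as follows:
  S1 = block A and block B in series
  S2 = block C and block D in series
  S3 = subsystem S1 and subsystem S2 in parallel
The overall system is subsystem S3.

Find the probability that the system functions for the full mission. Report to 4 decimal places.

0.9378

Series (A and B): 0.760000 × 0.990000 = 0.752400
Series (C and D): 0.780000 × 0.960000 = 0.748800
Parallel ([0.752400] and [0.748800]): 1 − (1 − 0.752400)(1 − 0.748800) = 0.9378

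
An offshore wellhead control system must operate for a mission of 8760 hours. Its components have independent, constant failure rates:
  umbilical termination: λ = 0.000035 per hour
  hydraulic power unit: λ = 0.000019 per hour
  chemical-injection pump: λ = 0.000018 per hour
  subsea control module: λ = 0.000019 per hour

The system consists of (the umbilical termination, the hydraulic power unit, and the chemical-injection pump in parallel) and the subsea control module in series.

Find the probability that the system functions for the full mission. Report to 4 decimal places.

R(umbilical termination) = exp(−0.000035 × 8760) = 0.735945
R(hydraulic power unit) = exp(−0.000019 × 8760) = 0.846674
R(chemical-injection pump) = exp(−0.000018 × 8760) = 0.854123
R(subsea control module) = exp(−0.000019 × 8760) = 0.846674
Parallel (umbilical termination, hydraulic power unit, and chemical-injection pump): 1 − (1 − 0.735945)(1 − 0.846674)(1 − 0.854123) = 0.994094
Series ([0.994094] and subsea control module): 0.994094 × 0.846674 = 0.8417

0.8417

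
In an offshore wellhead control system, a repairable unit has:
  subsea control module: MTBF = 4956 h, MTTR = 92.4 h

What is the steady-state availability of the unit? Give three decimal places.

A(subsea control module) = MTBF/(MTBF+MTTR) = 4956/(4956+92.4) = 0.982

0.982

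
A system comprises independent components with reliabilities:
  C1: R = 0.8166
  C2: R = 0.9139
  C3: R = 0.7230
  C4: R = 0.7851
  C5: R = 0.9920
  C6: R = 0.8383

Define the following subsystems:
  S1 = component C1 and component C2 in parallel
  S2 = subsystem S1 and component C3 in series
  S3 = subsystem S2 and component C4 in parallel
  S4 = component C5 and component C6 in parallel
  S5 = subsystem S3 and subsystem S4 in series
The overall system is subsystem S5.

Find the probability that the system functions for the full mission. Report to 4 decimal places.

0.9368

Parallel (C1 and C2): 1 − (1 − 0.816600)(1 − 0.913900) = 0.984209
Series ([0.984209] and C3): 0.984209 × 0.723000 = 0.711583
Parallel ([0.711583] and C4): 1 − (1 − 0.711583)(1 − 0.785100) = 0.938019
Parallel (C5 and C6): 1 − (1 − 0.992000)(1 − 0.838300) = 0.998706
Series ([0.938019] and [0.998706]): 0.938019 × 0.998706 = 0.9368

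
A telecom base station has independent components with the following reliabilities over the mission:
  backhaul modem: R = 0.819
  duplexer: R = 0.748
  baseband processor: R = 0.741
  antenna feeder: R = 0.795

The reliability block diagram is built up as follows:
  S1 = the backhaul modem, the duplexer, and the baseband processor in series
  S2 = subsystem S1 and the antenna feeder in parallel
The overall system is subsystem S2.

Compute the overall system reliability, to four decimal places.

0.8881

Series (backhaul modem, duplexer, and baseband processor): 0.819000 × 0.748000 × 0.741000 = 0.453945
Parallel ([0.453945] and antenna feeder): 1 − (1 − 0.453945)(1 − 0.795000) = 0.8881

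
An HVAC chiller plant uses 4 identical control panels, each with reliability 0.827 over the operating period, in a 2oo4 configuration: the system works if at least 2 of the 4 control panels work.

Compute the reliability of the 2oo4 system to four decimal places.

0.9820

R = Σ_{i=2}^{4} C(4,i) p^i (1−p)^{4−i} with p = 0.827
C(4,2)·0.827^2·0.173^2 = 0.122816
C(4,3)·0.827^3·0.173^1 = 0.391402
C(4,4)·0.827^4·0.173^0 = 0.467759
Sum = 0.9820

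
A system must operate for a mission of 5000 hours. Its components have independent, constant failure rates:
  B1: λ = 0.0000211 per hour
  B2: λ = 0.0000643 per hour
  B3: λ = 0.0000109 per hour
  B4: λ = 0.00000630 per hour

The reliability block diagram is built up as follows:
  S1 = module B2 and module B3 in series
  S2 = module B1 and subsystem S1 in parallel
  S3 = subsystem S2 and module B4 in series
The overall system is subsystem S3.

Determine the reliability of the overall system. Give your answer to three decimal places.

0.939

R(B1) = exp(−0.0000211 × 5000) = 0.89987
R(B2) = exp(−0.0000643 × 5000) = 0.72506
R(B3) = exp(−0.0000109 × 5000) = 0.94696
R(B4) = exp(−0.00000630 × 5000) = 0.96899
Series (B2 and B3): 0.72506 × 0.94696 = 0.68660
Parallel (B1 and [0.68660]): 1 − (1 − 0.89987)(1 − 0.68660) = 0.96862
Series ([0.96862] and B4): 0.96862 × 0.96899 = 0.939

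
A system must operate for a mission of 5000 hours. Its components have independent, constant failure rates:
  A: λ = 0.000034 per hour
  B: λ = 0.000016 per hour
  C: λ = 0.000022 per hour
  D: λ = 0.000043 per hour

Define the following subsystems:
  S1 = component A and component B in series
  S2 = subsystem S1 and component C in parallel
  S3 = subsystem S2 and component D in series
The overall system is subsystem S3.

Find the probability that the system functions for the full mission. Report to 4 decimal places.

0.7880

R(A) = exp(−0.000034 × 5000) = 0.843665
R(B) = exp(−0.000016 × 5000) = 0.923116
R(C) = exp(−0.000022 × 5000) = 0.895834
R(D) = exp(−0.000043 × 5000) = 0.806541
Series (A and B): 0.843665 × 0.923116 = 0.778801
Parallel ([0.778801] and C): 1 − (1 − 0.778801)(1 − 0.895834) = 0.976959
Series ([0.976959] and D): 0.976959 × 0.806541 = 0.7880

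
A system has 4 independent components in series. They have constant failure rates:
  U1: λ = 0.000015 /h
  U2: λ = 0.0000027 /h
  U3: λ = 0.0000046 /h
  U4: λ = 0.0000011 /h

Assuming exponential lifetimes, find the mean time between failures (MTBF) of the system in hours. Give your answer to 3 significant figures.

42700

Series of exponential components: λ_sys = Σ λ_i
λ_sys = 0.000015 + 0.0000027 + 0.0000046 + 0.0000011 = 2.3400e-05 /h
MTBF = 1 / λ_sys = 42700 h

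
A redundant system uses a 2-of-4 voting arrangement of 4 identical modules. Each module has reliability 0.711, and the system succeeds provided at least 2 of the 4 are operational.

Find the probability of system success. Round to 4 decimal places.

R = Σ_{i=2}^{4} C(4,i) p^i (1−p)^{4−i} with p = 0.711
C(4,2)·0.711^2·0.289^2 = 0.253330
C(4,3)·0.711^3·0.289^1 = 0.415496
C(4,4)·0.711^4·0.289^0 = 0.255551
Sum = 0.9244

0.9244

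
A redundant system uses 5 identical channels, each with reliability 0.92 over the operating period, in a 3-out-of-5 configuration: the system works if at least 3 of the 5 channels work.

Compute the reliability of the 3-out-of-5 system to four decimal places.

R = Σ_{i=3}^{5} C(5,i) p^i (1−p)^{5−i} with p = 0.92
C(5,3)·0.92^3·0.08^2 = 0.049836
C(5,4)·0.92^4·0.08^1 = 0.286557
C(5,5)·0.92^5·0.08^0 = 0.659082
Sum = 0.9955

0.9955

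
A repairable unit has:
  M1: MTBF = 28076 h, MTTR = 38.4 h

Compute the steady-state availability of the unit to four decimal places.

0.9986

A(M1) = MTBF/(MTBF+MTTR) = 28076/(28076+38.4) = 0.9986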